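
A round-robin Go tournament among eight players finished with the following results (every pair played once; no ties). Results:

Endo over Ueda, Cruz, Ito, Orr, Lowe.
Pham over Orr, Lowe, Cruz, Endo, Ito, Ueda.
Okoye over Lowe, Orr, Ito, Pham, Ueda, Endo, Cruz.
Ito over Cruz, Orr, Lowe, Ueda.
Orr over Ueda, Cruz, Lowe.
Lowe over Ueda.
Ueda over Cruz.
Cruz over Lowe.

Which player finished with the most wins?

Win totals: Okoye 7, Lowe 1, Ito 4, Endo 5, Orr 3, Cruz 1, Ueda 1, Pham 6.
Okoye leads with 7 wins (next highest: 6).

Okoye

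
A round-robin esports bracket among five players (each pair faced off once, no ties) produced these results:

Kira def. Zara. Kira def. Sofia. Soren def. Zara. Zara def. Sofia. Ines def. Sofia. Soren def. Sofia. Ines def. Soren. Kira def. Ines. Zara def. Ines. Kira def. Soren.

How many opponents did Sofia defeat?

Sofia's results: beat no one; lost to Zara, Soren, Ines, Kira.
That is 0 wins.

0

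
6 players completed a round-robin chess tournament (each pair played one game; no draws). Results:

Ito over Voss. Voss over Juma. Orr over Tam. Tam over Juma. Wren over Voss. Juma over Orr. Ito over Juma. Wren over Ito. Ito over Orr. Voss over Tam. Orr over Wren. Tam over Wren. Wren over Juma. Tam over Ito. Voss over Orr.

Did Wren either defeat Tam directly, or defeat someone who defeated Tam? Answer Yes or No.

Wren did not beat Tam directly.
Wren beat Ito, Juma, Voss. Of those, Voss beat Tam.

Yes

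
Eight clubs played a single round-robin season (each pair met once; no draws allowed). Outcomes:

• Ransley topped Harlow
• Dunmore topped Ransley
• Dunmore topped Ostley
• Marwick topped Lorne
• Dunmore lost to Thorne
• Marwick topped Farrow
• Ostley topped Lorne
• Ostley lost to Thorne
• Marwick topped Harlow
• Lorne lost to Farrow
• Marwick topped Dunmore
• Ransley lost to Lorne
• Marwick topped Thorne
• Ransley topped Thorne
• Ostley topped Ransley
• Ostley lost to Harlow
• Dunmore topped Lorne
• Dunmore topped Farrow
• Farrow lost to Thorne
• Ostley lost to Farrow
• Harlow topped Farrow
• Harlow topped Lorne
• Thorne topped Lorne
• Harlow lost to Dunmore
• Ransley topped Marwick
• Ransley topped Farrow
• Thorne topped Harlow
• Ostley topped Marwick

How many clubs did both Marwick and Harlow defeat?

Marwick beat: Dunmore, Farrow, Harlow, Lorne, Thorne.
Harlow beat: Farrow, Lorne, Ostley.
Both beat: Farrow, Lorne — 2.

2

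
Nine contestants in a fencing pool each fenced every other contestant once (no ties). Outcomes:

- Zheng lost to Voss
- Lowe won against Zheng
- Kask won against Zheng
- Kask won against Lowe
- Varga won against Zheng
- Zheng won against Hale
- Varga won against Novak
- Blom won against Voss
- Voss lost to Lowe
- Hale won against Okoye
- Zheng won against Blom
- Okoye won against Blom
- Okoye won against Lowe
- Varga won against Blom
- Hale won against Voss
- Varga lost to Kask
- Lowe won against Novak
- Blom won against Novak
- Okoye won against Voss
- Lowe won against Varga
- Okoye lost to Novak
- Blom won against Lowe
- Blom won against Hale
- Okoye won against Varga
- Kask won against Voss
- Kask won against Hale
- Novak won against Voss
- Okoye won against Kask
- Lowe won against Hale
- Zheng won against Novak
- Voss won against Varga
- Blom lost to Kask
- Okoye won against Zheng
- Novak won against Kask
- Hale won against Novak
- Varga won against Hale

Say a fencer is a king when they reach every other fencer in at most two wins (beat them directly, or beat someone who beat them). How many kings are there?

Okoye reaches everyone (king).
Hale reaches everyone (king).
Kask reaches everyone (king).
Voss cannot reach Okoye, Kask, Lowe in two steps.
Blom reaches everyone (king).
Varga reaches everyone (king).
Lowe reaches everyone (king).
Zheng cannot reach Varga in two steps.
Novak reaches everyone (king).
Kings: Okoye, Hale, Kask, Blom, Varga, Lowe, Novak — 7.

7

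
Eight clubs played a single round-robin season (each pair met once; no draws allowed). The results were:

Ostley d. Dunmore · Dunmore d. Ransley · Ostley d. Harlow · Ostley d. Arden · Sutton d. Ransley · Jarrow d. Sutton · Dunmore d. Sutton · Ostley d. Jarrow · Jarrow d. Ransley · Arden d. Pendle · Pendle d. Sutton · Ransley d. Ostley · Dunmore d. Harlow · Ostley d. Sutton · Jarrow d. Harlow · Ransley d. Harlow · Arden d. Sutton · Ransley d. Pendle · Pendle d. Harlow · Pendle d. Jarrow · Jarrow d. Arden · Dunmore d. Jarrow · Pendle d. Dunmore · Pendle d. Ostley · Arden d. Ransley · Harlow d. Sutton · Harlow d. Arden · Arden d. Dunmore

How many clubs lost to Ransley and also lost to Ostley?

1

Ransley beat: Pendle, Ostley, Harlow.
Ostley beat: Dunmore, Arden, Sutton, Jarrow, Harlow.
Both beat: Harlow — 1.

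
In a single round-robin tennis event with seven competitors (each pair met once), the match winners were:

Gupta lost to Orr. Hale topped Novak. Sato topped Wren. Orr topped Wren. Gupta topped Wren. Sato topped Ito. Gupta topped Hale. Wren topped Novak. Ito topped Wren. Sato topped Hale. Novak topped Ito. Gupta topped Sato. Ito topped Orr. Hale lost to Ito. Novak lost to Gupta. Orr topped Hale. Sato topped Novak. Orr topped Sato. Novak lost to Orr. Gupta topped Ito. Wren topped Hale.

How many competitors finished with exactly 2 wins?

1

Win totals: Sato 4, Hale 1, Novak 1, Gupta 5, Orr 5, Ito 3, Wren 2.
Exactly 2: Wren — 1 competitor.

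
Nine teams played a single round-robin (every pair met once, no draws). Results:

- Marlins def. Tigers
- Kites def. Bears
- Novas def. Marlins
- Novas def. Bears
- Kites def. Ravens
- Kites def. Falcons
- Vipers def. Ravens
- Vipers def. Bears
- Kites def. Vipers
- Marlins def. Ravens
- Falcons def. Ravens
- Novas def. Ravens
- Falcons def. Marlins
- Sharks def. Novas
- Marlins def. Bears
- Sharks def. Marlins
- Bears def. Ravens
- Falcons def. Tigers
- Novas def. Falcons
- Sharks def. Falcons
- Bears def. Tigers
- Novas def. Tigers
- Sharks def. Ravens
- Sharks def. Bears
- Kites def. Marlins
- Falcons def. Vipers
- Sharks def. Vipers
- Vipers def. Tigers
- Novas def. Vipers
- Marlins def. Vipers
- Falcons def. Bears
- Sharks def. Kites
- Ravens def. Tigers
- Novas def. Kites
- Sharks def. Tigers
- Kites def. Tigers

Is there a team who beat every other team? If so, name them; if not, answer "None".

Sharks has 8 wins out of 8 opponents — a perfect record.

Sharks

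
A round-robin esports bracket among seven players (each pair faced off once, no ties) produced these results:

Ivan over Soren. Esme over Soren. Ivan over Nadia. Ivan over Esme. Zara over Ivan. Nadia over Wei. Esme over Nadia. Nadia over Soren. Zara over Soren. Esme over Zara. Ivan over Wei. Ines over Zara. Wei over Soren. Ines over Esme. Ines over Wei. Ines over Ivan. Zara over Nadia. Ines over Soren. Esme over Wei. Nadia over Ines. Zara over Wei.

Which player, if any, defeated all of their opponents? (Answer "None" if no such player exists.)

Highest win total is Ines with 5 (out of 6 possible).
Ines lost to Nadia, so no player went undefeated.

None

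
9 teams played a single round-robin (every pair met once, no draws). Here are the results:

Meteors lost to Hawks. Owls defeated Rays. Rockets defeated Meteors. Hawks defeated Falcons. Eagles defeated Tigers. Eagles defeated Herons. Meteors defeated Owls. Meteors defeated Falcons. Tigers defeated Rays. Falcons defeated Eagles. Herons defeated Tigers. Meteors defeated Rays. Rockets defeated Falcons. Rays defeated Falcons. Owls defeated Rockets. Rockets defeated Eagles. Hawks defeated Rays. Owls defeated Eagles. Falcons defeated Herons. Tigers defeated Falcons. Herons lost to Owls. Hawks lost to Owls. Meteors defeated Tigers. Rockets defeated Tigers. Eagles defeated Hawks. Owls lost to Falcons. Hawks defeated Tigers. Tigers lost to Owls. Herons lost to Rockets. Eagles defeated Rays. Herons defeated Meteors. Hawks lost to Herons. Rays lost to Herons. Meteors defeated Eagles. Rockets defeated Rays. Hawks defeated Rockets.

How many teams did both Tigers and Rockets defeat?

Tigers beat: Falcons, Rays.
Rockets beat: Herons, Tigers, Meteors, Falcons, Rays, Eagles.
Both beat: Falcons, Rays — 2.

2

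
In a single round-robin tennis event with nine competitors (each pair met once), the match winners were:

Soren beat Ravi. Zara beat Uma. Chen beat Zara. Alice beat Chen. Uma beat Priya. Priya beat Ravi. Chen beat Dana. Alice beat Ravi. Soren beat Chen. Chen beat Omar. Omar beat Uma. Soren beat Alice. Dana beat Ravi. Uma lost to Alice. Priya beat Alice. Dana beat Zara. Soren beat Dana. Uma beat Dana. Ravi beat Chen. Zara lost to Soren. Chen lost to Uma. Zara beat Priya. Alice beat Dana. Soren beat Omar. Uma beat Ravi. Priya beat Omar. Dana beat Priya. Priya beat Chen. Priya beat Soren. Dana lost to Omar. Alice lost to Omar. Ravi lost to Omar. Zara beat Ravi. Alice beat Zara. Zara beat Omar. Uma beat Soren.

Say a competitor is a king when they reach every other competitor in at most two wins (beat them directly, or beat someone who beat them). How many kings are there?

Soren reaches everyone (king).
Priya reaches everyone (king).
Alice reaches everyone (king).
Zara reaches everyone (king).
Ravi cannot reach Soren, Priya, Alice, Uma in two steps.
Omar reaches everyone (king).
Dana reaches everyone (king).
Uma reaches everyone (king).
Chen cannot reach Soren in two steps.
Kings: Soren, Priya, Alice, Zara, Omar, Dana, Uma — 7.

7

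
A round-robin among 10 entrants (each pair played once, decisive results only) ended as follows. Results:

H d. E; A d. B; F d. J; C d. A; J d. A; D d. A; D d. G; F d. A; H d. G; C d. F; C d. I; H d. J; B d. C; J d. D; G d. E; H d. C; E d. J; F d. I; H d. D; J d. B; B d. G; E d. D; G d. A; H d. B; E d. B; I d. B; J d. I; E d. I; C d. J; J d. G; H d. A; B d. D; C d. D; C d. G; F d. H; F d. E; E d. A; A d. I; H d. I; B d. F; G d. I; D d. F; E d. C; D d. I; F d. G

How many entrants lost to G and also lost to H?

3

G beat: A, E, I.
H beat: A, B, C, D, E, G, I, J.
Both beat: A, E, I — 3.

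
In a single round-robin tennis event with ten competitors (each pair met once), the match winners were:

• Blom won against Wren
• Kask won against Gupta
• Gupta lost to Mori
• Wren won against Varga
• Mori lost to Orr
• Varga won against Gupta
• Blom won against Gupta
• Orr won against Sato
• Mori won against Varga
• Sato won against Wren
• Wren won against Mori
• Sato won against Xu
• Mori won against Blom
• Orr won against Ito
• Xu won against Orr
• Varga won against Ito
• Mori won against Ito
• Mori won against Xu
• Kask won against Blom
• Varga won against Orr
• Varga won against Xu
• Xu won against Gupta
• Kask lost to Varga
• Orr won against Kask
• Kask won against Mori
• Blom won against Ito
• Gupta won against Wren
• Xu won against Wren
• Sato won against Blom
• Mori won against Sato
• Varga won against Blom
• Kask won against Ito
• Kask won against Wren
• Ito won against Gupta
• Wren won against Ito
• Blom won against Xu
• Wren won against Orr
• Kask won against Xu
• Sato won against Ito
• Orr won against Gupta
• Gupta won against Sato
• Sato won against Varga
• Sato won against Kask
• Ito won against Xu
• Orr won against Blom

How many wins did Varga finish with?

Varga's results: beat Kask, Xu, Blom, Gupta, Orr, Ito; lost to Sato, Wren, Mori.
That is 6 wins.

6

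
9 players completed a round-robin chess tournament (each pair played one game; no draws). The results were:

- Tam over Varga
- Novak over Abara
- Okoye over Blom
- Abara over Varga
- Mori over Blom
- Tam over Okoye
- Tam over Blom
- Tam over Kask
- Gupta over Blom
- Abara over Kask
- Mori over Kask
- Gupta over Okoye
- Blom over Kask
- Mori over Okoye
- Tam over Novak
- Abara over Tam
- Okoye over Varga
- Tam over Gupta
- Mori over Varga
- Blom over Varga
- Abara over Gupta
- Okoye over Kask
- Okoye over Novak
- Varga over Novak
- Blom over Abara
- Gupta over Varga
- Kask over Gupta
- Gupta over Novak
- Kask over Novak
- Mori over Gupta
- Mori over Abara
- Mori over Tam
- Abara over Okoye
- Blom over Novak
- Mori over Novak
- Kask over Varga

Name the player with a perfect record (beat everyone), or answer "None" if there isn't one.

Mori

Mori has 8 wins out of 8 opponents — a perfect record.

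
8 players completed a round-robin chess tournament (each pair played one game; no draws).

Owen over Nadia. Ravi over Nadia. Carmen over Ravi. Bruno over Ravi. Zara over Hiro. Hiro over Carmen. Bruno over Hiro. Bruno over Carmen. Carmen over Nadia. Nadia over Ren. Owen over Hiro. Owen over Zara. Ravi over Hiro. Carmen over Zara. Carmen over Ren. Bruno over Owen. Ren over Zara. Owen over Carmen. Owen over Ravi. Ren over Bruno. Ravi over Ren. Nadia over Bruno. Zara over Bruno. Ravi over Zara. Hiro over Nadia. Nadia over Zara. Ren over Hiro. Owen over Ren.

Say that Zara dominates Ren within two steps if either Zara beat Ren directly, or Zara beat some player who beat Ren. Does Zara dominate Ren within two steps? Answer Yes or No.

Zara did not beat Ren directly.
Zara beat Hiro, Bruno, but each of them lost to Ren. No two-step path.

No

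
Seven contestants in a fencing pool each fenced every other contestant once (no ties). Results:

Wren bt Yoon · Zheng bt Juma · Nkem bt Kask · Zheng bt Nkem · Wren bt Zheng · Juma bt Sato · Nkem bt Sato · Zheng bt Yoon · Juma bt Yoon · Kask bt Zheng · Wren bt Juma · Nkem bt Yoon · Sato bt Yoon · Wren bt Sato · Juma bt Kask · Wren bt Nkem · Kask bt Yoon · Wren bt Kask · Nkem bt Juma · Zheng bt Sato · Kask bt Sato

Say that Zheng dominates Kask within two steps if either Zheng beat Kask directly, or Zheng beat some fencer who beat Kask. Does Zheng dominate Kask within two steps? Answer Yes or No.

Yes

Zheng did not beat Kask directly.
Zheng beat Juma, Nkem, Sato, Yoon. Of those, Juma beat Kask.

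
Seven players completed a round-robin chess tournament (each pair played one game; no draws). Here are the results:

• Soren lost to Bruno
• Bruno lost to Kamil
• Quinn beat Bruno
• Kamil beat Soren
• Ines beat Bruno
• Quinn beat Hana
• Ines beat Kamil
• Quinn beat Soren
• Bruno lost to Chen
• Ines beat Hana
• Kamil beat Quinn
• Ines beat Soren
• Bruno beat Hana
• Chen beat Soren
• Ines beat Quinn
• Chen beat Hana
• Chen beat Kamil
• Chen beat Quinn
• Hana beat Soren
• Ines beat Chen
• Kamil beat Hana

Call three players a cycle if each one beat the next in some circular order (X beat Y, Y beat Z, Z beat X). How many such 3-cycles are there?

0

Win totals: Kamil 4, Soren 0, Ines 6, Chen 5, Bruno 2, Hana 1, Quinn 3.
A player with w wins dominates both others in C(w,2) triples; summing gives 6 + 0 + 15 + 10 + 1 + 0 + 3 = 35 transitive triples.
Total triples C(7,3) = 35, so cyclic triples = 35 − 35 = 0.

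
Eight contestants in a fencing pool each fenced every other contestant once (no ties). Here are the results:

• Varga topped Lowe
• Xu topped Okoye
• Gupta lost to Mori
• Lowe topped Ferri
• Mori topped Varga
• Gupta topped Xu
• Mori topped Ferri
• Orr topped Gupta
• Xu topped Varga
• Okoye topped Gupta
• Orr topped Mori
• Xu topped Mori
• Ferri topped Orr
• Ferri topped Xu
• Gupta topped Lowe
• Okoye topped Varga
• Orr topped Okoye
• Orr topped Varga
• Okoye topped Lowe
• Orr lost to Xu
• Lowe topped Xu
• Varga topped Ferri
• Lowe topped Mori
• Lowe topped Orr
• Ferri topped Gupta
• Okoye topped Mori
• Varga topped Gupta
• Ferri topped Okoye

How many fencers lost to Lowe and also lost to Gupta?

Lowe beat: Mori, Orr, Ferri, Xu.
Gupta beat: Lowe, Xu.
Both beat: Xu — 1.

1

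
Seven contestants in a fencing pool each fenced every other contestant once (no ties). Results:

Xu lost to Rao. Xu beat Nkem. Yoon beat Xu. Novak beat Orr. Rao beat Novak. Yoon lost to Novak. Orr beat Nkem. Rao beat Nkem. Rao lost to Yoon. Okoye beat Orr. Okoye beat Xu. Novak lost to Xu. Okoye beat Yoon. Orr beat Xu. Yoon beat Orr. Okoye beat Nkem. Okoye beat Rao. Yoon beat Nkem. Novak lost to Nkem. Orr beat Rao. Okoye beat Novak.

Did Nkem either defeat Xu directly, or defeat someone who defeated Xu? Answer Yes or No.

Nkem did not beat Xu directly.
Nkem beat Novak, but each of them lost to Xu. No two-step path.

No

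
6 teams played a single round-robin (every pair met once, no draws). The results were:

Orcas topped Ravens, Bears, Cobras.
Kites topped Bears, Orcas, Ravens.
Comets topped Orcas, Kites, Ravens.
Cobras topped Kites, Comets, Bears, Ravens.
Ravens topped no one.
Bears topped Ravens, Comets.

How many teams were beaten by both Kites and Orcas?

Kites beat: Orcas, Ravens, Bears.
Orcas beat: Cobras, Ravens, Bears.
Both beat: Ravens, Bears — 2.

2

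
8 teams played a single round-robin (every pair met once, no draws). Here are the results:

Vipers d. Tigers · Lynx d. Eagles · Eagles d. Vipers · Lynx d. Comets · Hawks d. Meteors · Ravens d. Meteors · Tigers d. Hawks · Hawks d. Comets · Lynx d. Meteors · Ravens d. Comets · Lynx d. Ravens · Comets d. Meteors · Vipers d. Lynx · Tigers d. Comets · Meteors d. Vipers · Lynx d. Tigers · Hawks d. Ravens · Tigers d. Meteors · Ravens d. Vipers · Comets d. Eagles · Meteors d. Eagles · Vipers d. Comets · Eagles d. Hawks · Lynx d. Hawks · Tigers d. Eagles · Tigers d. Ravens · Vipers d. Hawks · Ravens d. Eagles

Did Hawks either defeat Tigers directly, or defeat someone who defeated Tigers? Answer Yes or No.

No

Hawks did not beat Tigers directly.
Hawks beat Meteors, Comets, Ravens, but each of them lost to Tigers. No two-step path.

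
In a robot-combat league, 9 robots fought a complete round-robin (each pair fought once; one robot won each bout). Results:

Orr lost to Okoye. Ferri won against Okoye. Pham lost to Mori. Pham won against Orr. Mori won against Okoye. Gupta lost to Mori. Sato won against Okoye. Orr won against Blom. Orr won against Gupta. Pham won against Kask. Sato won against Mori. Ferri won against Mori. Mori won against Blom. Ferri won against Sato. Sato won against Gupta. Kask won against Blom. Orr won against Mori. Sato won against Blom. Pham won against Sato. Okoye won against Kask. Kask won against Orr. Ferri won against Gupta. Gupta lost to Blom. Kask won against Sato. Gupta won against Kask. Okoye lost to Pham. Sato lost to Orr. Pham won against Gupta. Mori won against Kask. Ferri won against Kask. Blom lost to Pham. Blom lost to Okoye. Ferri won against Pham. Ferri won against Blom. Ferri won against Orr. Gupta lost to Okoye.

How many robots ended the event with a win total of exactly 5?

1

Win totals: Orr 4, Gupta 1, Ferri 8, Kask 3, Pham 6, Blom 1, Okoye 4, Mori 5, Sato 4.
Exactly 5: Mori — 1 robot.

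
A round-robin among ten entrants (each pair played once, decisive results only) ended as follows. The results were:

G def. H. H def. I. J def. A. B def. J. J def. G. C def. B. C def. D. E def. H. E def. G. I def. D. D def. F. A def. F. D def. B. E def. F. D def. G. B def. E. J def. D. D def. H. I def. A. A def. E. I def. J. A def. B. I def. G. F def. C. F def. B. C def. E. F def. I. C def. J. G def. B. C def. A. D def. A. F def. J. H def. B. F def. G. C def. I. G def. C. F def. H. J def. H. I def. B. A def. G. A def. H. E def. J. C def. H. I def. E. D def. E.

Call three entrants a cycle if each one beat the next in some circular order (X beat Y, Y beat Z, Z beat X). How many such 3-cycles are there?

Win totals: A 5, B 2, C 7, D 6, E 4, F 6, G 3, H 2, I 6, J 4.
An entrant with w wins dominates both others in C(w,2) triples; summing gives 10 + 1 + 21 + 15 + 6 + 15 + 3 + 1 + 15 + 6 = 93 transitive triples.
Total triples C(10,3) = 120, so cyclic triples = 120 − 93 = 27.

27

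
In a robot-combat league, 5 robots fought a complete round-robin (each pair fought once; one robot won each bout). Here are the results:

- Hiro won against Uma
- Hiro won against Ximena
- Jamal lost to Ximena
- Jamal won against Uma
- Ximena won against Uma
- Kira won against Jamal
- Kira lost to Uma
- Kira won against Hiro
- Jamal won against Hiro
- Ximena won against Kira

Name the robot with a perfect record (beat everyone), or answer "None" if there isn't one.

Highest win total is Ximena with 3 (out of 4 possible).
Ximena lost to Hiro, so no robot went undefeated.

None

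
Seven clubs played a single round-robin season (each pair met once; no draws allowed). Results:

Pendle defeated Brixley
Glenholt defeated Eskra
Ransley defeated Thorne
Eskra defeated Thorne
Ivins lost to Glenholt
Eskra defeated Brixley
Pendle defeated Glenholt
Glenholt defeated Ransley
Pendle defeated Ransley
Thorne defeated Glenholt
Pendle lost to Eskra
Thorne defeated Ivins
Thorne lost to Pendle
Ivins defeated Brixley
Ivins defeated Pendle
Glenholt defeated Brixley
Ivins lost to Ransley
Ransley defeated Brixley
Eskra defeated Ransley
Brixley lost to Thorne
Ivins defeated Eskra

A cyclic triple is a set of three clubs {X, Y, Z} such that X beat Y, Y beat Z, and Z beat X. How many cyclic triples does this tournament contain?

Win totals: Glenholt 4, Brixley 0, Pendle 4, Thorne 3, Eskra 4, Ransley 3, Ivins 3.
A club with w wins dominates both others in C(w,2) triples; summing gives 6 + 0 + 6 + 3 + 6 + 3 + 3 = 27 transitive triples.
Total triples C(7,3) = 35, so cyclic triples = 35 − 27 = 8.

8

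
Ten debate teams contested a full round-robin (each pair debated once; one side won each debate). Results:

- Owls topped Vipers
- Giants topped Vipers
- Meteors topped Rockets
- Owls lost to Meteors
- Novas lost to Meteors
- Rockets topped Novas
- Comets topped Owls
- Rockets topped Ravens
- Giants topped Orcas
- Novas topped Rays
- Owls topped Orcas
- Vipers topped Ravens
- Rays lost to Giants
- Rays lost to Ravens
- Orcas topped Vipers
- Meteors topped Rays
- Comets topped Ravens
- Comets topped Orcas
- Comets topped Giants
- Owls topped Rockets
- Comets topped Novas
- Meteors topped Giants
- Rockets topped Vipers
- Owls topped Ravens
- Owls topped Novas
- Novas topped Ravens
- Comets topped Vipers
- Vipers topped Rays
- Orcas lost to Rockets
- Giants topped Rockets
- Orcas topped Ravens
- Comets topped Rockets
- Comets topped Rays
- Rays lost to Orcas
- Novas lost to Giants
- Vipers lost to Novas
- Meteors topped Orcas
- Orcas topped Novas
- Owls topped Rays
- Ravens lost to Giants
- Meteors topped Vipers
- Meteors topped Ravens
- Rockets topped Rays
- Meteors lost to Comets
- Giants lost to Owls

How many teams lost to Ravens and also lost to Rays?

0

Ravens beat: Rays.
Rays beat: no one.
No one was beaten by both.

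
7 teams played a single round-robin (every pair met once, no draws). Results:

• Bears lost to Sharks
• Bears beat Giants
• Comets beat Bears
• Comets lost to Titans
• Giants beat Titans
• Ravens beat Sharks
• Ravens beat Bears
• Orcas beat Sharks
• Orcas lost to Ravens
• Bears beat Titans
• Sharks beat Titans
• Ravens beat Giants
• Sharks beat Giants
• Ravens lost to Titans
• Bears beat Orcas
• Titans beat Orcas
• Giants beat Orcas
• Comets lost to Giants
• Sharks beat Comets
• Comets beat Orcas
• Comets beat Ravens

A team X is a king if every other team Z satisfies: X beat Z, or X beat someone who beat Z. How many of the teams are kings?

6

Bears reaches everyone (king).
Giants reaches everyone (king).
Ravens reaches everyone (king).
Orcas cannot reach Ravens in two steps.
Comets reaches everyone (king).
Titans reaches everyone (king).
Sharks reaches everyone (king).
Kings: Bears, Giants, Ravens, Comets, Titans, Sharks — 6.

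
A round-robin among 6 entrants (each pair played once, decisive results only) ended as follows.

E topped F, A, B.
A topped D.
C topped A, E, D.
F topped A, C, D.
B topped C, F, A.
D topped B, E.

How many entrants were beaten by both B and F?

B beat: A, C, F.
F beat: A, C, D.
Both beat: A, C — 2.

2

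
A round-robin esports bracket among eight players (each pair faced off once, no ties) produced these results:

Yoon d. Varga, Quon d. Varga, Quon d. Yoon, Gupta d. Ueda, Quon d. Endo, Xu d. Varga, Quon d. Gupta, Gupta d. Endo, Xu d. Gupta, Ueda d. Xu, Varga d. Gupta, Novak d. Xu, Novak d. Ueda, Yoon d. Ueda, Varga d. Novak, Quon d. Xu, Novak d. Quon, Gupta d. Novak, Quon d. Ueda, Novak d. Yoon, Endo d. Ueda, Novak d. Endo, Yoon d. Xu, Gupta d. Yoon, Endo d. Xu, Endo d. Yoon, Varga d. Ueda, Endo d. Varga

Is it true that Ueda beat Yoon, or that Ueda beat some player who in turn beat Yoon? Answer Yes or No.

No

Ueda did not beat Yoon directly.
Ueda beat Xu, but each of them lost to Yoon. No two-step path.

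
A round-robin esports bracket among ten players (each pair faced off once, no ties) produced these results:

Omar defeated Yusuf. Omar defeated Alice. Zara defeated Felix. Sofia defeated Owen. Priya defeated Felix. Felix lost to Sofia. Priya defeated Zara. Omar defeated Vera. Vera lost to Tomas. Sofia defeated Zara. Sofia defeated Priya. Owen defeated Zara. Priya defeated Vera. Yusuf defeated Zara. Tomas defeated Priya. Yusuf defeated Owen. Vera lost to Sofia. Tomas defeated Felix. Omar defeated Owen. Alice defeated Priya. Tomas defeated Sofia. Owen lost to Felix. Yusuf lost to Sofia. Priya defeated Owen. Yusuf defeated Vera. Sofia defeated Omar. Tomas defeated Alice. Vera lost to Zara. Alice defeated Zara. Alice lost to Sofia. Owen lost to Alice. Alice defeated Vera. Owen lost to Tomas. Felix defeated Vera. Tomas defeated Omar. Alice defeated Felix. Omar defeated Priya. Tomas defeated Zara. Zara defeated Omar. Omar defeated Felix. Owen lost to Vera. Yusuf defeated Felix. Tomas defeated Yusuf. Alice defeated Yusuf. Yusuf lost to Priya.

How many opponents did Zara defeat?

3

Zara's results: beat Vera, Felix, Omar; lost to Alice, Priya, Owen, Yusuf, Tomas, Sofia.
That is 3 wins.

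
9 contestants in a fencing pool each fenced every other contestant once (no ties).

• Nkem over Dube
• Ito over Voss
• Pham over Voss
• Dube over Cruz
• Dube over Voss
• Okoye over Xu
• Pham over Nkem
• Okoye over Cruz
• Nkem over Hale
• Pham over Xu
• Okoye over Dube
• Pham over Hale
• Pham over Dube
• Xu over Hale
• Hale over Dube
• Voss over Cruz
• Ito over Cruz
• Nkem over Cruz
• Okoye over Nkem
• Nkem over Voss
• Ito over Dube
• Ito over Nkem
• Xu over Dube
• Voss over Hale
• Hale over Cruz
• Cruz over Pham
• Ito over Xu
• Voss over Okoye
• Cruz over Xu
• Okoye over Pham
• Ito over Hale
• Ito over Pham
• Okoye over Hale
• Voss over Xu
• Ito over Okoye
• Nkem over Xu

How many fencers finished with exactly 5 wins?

Win totals: Dube 2, Pham 5, Hale 2, Xu 2, Nkem 5, Voss 4, Cruz 2, Ito 8, Okoye 6.
Exactly 5: Pham, Nkem — 2 fencers.

2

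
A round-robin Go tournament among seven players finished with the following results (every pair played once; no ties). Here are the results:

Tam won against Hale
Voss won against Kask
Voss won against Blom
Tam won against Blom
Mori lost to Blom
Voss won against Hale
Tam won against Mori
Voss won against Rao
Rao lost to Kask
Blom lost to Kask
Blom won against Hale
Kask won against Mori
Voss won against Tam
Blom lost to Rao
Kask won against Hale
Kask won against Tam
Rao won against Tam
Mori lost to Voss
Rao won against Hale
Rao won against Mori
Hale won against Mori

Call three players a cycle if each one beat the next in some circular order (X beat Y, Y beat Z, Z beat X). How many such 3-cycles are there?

Win totals: Rao 4, Kask 5, Blom 2, Mori 0, Hale 1, Voss 6, Tam 3.
A player with w wins dominates both others in C(w,2) triples; summing gives 6 + 10 + 1 + 0 + 0 + 15 + 3 = 35 transitive triples.
Total triples C(7,3) = 35, so cyclic triples = 35 − 35 = 0.

0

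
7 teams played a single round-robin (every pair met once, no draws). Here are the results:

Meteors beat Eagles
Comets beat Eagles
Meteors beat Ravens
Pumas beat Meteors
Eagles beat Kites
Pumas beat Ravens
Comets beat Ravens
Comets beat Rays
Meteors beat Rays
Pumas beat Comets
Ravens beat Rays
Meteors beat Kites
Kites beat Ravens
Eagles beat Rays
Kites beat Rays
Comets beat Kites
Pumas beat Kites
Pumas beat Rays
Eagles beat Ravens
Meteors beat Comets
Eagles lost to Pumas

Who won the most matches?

Win totals: Ravens 1, Eagles 3, Pumas 6, Comets 4, Rays 0, Kites 2, Meteors 5.
Pumas leads with 6 wins (next highest: 5).

Pumas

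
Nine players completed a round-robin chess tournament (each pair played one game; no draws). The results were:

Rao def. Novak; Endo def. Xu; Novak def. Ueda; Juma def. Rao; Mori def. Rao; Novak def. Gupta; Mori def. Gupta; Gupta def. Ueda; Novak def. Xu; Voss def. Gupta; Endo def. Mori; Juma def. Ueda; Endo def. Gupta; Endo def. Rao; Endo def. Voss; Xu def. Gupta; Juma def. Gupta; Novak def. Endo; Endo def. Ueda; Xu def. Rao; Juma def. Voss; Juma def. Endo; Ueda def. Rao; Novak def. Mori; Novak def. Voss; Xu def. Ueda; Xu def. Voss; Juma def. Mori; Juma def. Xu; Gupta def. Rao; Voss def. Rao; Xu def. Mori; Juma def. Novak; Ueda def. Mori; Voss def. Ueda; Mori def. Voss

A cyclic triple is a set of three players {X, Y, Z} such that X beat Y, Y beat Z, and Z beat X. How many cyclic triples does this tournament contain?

8

Win totals: Gupta 2, Mori 3, Novak 6, Ueda 2, Endo 6, Voss 3, Juma 8, Xu 5, Rao 1.
A player with w wins dominates both others in C(w,2) triples; summing gives 1 + 3 + 15 + 1 + 15 + 3 + 28 + 10 + 0 = 76 transitive triples.
Total triples C(9,3) = 84, so cyclic triples = 84 − 76 = 8.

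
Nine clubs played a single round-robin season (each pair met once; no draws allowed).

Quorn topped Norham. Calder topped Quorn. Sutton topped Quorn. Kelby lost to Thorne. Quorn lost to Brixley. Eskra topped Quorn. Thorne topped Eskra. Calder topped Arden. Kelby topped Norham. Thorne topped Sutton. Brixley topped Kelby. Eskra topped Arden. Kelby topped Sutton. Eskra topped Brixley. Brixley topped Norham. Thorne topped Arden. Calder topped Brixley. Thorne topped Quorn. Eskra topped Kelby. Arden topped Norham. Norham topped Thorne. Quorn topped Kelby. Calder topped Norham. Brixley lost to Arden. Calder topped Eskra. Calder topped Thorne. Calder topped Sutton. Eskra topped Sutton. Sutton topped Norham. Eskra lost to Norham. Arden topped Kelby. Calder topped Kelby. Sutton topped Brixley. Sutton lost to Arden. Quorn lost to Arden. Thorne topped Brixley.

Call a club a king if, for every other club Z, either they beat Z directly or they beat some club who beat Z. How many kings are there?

Calder reaches everyone (king).
Quorn cannot reach Calder, Brixley, Arden in two steps.
Brixley cannot reach Calder, Arden in two steps.
Kelby cannot reach Calder, Arden in two steps.
Norham cannot reach Calder in two steps.
Thorne cannot reach Calder in two steps.
Eskra cannot reach Calder, Thorne in two steps.
Sutton cannot reach Calder, Arden in two steps.
Arden cannot reach Calder in two steps.
Kings: Calder — 1.

1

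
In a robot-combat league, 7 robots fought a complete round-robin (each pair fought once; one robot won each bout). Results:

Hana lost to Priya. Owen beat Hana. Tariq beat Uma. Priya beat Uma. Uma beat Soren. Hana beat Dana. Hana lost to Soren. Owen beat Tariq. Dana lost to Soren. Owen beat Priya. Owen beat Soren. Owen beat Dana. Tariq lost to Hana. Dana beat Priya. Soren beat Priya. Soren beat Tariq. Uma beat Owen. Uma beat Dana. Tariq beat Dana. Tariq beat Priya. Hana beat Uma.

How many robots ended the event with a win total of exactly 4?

Win totals: Priya 2, Hana 3, Dana 1, Tariq 3, Uma 3, Owen 5, Soren 4.
Exactly 4: Soren — 1 robot.

1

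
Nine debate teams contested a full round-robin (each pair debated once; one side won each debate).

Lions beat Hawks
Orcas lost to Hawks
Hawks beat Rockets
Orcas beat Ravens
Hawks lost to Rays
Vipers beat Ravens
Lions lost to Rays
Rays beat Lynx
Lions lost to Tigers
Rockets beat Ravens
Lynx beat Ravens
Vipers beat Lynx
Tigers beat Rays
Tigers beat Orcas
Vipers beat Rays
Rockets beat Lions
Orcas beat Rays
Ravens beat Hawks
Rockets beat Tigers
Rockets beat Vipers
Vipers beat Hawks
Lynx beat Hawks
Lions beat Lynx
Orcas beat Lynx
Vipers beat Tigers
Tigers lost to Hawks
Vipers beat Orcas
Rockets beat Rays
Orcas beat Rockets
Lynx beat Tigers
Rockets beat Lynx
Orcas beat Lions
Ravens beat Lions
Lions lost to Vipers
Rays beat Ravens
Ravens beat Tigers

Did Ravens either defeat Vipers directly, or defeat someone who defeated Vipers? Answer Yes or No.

No

Ravens did not beat Vipers directly.
Ravens beat Hawks, Tigers, Lions, but each of them lost to Vipers. No two-step path.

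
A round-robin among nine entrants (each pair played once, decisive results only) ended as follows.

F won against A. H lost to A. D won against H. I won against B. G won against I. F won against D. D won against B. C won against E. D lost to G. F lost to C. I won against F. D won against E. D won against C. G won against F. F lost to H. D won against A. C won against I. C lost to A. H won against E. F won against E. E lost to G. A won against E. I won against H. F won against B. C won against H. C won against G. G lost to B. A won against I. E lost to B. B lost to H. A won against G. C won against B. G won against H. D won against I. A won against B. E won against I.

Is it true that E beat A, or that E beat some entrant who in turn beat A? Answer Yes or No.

E did not beat A directly.
E beat I, but each of them lost to A. No two-step path.

No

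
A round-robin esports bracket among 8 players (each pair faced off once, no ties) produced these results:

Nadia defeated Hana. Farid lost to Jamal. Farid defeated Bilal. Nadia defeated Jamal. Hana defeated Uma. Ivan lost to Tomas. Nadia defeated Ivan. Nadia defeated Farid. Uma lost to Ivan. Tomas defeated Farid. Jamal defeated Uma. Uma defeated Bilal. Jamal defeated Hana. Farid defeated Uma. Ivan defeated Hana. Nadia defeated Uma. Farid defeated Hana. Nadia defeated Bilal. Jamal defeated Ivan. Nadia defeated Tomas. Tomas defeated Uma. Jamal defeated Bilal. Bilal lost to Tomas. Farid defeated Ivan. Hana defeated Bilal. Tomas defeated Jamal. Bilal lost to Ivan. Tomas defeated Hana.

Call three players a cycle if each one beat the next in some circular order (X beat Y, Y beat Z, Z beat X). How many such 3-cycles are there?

0

Win totals: Bilal 0, Tomas 6, Uma 1, Jamal 5, Nadia 7, Ivan 3, Farid 4, Hana 2.
A player with w wins dominates both others in C(w,2) triples; summing gives 0 + 15 + 0 + 10 + 21 + 3 + 6 + 1 = 56 transitive triples.
Total triples C(8,3) = 56, so cyclic triples = 56 − 56 = 0.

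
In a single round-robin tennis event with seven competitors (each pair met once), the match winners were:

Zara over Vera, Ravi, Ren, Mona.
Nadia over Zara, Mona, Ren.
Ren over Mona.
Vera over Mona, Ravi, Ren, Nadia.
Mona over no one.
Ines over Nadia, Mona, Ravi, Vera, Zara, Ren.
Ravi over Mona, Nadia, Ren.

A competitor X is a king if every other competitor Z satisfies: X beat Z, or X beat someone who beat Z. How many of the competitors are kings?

Ravi cannot reach Vera, Ines in two steps.
Vera cannot reach Ines in two steps.
Zara cannot reach Ines in two steps.
Ren cannot reach Ravi, Vera, Zara, Nadia, Ines in two steps.
Mona cannot reach Ravi, Vera, Zara, Ren, Nadia, Ines in two steps.
Nadia cannot reach Ines in two steps.
Ines reaches everyone (king).
Kings: Ines — 1.

1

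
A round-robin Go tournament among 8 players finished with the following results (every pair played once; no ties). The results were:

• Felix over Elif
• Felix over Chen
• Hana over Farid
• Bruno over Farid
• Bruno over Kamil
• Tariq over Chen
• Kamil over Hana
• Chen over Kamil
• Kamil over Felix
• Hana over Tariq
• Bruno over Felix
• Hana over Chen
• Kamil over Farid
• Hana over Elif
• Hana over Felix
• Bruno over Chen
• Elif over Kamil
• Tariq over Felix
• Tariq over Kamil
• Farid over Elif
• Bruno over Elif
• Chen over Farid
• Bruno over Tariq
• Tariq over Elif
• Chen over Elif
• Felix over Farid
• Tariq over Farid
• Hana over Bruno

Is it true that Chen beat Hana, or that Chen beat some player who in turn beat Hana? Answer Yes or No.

Chen did not beat Hana directly.
Chen beat Elif, Farid, Kamil. Of those, Kamil beat Hana.

Yes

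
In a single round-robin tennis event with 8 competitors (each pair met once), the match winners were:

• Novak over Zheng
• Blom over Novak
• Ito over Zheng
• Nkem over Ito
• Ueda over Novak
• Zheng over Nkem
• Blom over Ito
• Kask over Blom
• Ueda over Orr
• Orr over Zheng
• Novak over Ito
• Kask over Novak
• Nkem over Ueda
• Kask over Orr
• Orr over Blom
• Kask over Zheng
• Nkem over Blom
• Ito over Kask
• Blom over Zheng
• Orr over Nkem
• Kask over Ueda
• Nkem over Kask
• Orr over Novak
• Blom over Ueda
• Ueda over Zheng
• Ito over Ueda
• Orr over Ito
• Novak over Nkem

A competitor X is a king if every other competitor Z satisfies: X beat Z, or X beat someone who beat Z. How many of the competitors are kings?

Novak cannot reach Orr in two steps.
Orr reaches everyone (king).
Ito reaches everyone (king).
Zheng cannot reach Novak, Orr in two steps.
Kask reaches everyone (king).
Ueda cannot reach Kask in two steps.
Nkem reaches everyone (king).
Blom reaches everyone (king).
Kings: Orr, Ito, Kask, Nkem, Blom — 5.

5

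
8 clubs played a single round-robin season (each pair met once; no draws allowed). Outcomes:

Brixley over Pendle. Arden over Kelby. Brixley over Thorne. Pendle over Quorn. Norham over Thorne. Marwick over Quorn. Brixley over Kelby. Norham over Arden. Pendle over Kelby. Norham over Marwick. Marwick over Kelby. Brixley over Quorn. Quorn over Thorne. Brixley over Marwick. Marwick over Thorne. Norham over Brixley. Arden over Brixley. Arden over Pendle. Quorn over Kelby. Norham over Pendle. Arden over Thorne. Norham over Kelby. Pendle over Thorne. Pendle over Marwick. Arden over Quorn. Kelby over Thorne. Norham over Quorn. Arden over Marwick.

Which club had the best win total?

Win totals: Marwick 3, Norham 7, Pendle 4, Kelby 1, Arden 6, Quorn 2, Thorne 0, Brixley 5.
Norham leads with 7 wins (next highest: 6).

Norham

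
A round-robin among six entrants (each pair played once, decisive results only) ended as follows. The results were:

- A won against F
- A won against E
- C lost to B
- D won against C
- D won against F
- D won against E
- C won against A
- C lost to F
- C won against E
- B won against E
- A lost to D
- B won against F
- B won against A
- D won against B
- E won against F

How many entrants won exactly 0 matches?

Win totals: A 2, B 4, C 2, D 5, E 1, F 1.
No entrant has exactly 0 wins.

0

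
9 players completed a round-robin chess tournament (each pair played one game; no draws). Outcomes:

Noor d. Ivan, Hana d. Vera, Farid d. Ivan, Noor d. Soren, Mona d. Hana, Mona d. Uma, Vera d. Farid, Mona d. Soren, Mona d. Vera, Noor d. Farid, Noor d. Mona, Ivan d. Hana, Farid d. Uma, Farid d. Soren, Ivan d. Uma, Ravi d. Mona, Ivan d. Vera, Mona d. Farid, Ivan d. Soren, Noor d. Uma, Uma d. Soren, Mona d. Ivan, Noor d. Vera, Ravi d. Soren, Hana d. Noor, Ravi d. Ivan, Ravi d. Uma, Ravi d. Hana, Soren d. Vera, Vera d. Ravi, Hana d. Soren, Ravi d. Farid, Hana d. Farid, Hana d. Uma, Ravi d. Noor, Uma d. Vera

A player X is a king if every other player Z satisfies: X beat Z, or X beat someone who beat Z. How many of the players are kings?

Mona reaches everyone (king).
Uma cannot reach Mona, Noor, Hana, Ivan in two steps.
Noor reaches everyone (king).
Soren cannot reach Mona, Uma, Noor, Hana, Ivan in two steps.
Ravi reaches everyone (king).
Vera reaches everyone (king).
Hana reaches everyone (king).
Farid cannot reach Mona, Noor, Ravi in two steps.
Ivan cannot reach Mona in two steps.
Kings: Mona, Noor, Ravi, Vera, Hana — 5.

5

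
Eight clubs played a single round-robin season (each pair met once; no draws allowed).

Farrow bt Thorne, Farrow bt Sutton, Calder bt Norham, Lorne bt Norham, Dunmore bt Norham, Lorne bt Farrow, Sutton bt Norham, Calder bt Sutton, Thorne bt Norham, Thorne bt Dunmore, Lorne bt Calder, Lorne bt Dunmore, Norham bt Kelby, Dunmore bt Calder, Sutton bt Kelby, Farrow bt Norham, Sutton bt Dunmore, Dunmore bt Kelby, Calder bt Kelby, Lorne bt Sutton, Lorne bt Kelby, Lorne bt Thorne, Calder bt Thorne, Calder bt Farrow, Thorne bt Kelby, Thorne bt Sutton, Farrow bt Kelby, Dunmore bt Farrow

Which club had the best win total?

Lorne

Win totals: Sutton 3, Farrow 4, Dunmore 4, Calder 5, Lorne 7, Norham 1, Thorne 4, Kelby 0.
Lorne leads with 7 wins (next highest: 5).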